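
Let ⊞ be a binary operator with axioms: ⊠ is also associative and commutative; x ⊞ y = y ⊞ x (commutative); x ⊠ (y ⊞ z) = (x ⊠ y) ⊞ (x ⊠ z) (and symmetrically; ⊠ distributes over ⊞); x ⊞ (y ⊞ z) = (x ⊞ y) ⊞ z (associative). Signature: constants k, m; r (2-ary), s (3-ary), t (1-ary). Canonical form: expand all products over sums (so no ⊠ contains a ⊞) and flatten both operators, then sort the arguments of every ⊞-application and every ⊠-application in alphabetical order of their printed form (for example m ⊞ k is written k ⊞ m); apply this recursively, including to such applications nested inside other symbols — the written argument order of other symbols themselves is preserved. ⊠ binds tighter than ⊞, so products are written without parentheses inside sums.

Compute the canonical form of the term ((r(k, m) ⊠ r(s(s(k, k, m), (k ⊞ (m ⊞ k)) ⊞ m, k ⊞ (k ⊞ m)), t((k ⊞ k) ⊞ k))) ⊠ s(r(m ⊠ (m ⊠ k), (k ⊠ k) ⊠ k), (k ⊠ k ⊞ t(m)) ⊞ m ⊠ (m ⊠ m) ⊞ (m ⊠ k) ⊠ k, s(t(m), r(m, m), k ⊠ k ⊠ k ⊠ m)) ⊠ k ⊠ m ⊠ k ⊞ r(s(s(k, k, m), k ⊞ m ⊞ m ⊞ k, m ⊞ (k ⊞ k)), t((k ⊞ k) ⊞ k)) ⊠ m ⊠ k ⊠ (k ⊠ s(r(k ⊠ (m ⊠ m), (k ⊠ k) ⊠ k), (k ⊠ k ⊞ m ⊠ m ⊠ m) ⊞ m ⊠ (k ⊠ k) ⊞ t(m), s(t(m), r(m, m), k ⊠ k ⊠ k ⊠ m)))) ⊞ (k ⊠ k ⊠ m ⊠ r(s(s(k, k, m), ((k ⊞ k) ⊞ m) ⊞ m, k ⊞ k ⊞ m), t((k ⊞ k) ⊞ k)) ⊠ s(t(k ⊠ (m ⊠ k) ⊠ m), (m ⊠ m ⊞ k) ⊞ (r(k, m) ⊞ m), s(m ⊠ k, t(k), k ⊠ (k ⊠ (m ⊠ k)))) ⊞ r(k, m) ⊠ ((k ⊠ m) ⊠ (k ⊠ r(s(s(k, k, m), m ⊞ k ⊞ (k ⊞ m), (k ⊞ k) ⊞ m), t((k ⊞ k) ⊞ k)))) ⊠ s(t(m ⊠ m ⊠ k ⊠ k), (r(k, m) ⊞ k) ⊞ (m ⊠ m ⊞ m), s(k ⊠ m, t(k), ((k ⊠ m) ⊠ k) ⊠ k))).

Un-nest:  k ⊠ k ⊠ m ⊠ r(k, m) ⊠ r(s(s(k, k, m), k ⊞ k ⊞ m ⊞ m, k ⊞ k ⊞ m), t(k ⊞ k ⊞ k)) ⊠ s(r(k ⊠ m ⊠ m, k ⊠ k ⊠ k), k ⊠ k ⊞ k ⊠ k ⊠ m ⊞ m ⊠ m ⊠ m ⊞ t(m), s(t(m), r(m, m), k ⊠ k ⊠ k ⊠ m)) ⊞ k ⊠ k ⊠ m ⊠ r(s(s(k, k, m), k ⊞ k ⊞ m ⊞ m, k ⊞ k ⊞ m), t(k ⊞ k ⊞ k)) ⊠ s(r(k ⊠ m ⊠ m, k ⊠ k ⊠ k), k ⊠ k ⊞ k ⊠ k ⊠ m ⊞ m ⊠ m ⊠ m ⊞ t(m), s(t(m), r(m, m), k ⊠ k ⊠ k ⊠ m)) ⊞ k ⊠ k ⊠ m ⊠ r(s(s(k, k, m), k ⊞ k ⊞ m ⊞ m, k ⊞ k ⊞ m), t(k ⊞ k ⊞ k)) ⊠ s(t(k ⊠ k ⊠ m ⊠ m), k ⊞ m ⊞ m ⊠ m ⊞ r(k, m), s(k ⊠ m, t(k), k ⊠ k ⊠ k ⊠ m)) ⊞ k ⊠ k ⊠ m ⊠ r(k, m) ⊠ r(s(s(k, k, m), k ⊞ k ⊞ m ⊞ m, k ⊞ k ⊞ m), t(k ⊞ k ⊞ k)) ⊠ s(t(k ⊠ k ⊠ m ⊠ m), k ⊞ m ⊞ m ⊠ m ⊞ r(k, m), s(k ⊠ m, t(k), k ⊠ k ⊠ k ⊠ m))
Sort arguments:  k ⊠ k ⊠ m ⊠ r(k, m) ⊠ r(s(s(k, k, m), k ⊞ k ⊞ m ⊞ m, k ⊞ k ⊞ m), t(k ⊞ k ⊞ k)) ⊠ s(r(k ⊠ m ⊠ m, k ⊠ k ⊠ k), k ⊠ k ⊞ k ⊠ k ⊠ m ⊞ m ⊠ m ⊠ m ⊞ t(m), s(t(m), r(m, m), k ⊠ k ⊠ k ⊠ m)) ⊞ k ⊠ k ⊠ m ⊠ r(k, m) ⊠ r(s(s(k, k, m), k ⊞ k ⊞ m ⊞ m, k ⊞ k ⊞ m), t(k ⊞ k ⊞ k)) ⊠ s(t(k ⊠ k ⊠ m ⊠ m), k ⊞ m ⊞ m ⊠ m ⊞ r(k, m), s(k ⊠ m, t(k), k ⊠ k ⊠ k ⊠ m)) ⊞ k ⊠ k ⊠ m ⊠ r(s(s(k, k, m), k ⊞ k ⊞ m ⊞ m, k ⊞ k ⊞ m), t(k ⊞ k ⊞ k)) ⊠ s(r(k ⊠ m ⊠ m, k ⊠ k ⊠ k), k ⊠ k ⊞ k ⊠ k ⊠ m ⊞ m ⊠ m ⊠ m ⊞ t(m), s(t(m), r(m, m), k ⊠ k ⊠ k ⊠ m)) ⊞ k ⊠ k ⊠ m ⊠ r(s(s(k, k, m), k ⊞ k ⊞ m ⊞ m, k ⊞ k ⊞ m), t(k ⊞ k ⊞ k)) ⊠ s(t(k ⊠ k ⊠ m ⊠ m), k ⊞ m ⊞ m ⊠ m ⊞ r(k, m), s(k ⊠ m, t(k), k ⊠ k ⊠ k ⊠ m))

Answer: k ⊠ k ⊠ m ⊠ r(k, m) ⊠ r(s(s(k, k, m), k ⊞ k ⊞ m ⊞ m, k ⊞ k ⊞ m), t(k ⊞ k ⊞ k)) ⊠ s(r(k ⊠ m ⊠ m, k ⊠ k ⊠ k), k ⊠ k ⊞ k ⊠ k ⊠ m ⊞ m ⊠ m ⊠ m ⊞ t(m), s(t(m), r(m, m), k ⊠ k ⊠ k ⊠ m)) ⊞ k ⊠ k ⊠ m ⊠ r(k, m) ⊠ r(s(s(k, k, m), k ⊞ k ⊞ m ⊞ m, k ⊞ k ⊞ m), t(k ⊞ k ⊞ k)) ⊠ s(t(k ⊠ k ⊠ m ⊠ m), k ⊞ m ⊞ m ⊠ m ⊞ r(k, m), s(k ⊠ m, t(k), k ⊠ k ⊠ k ⊠ m)) ⊞ k ⊠ k ⊠ m ⊠ r(s(s(k, k, m), k ⊞ k ⊞ m ⊞ m, k ⊞ k ⊞ m), t(k ⊞ k ⊞ k)) ⊠ s(r(k ⊠ m ⊠ m, k ⊠ k ⊠ k), k ⊠ k ⊞ k ⊠ k ⊠ m ⊞ m ⊠ m ⊠ m ⊞ t(m), s(t(m), r(m, m), k ⊠ k ⊠ k ⊠ m)) ⊞ k ⊠ k ⊠ m ⊠ r(s(s(k, k, m), k ⊞ k ⊞ m ⊞ m, k ⊞ k ⊞ m), t(k ⊞ k ⊞ k)) ⊠ s(t(k ⊠ k ⊠ m ⊠ m), k ⊞ m ⊞ m ⊠ m ⊞ r(k, m), s(k ⊠ m, t(k), k ⊠ k ⊠ k ⊠ m))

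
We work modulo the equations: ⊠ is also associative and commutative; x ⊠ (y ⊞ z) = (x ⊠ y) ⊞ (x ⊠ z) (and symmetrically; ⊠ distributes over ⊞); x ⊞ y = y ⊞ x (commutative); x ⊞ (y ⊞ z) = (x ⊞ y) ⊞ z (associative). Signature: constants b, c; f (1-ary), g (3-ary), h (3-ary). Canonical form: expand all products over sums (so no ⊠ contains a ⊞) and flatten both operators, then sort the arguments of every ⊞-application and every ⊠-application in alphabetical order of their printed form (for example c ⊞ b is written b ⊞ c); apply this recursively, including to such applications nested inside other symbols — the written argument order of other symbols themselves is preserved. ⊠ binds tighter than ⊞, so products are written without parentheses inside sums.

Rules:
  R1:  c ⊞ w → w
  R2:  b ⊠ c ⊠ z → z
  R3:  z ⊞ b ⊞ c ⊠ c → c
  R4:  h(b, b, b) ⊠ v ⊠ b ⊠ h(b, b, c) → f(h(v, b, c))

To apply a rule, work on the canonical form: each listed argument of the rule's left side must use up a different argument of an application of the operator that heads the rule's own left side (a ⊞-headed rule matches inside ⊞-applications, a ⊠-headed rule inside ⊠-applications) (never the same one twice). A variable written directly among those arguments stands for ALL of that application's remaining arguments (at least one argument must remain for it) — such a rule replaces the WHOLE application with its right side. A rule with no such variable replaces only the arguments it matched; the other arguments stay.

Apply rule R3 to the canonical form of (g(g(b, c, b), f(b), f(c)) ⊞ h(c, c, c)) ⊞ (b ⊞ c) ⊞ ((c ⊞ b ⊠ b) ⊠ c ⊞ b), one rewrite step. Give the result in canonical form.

Answer: c

Derivation:
Canonical form:  b ⊞ b ⊞ b ⊠ b ⊠ c ⊞ c ⊞ c ⊠ c ⊞ g(g(b, c, b), f(b), f(c)) ⊞ h(c, c, c)
R3 matches:  uses b, c ⊠ c;  z := b ⊞ b ⊠ b ⊠ c ⊞ c ⊞ g(g(b, c, b), f(b), f(c)) ⊞ h(c, c, c)
Every leftover argument binds to the variable; the entire application is replaced.
Giving:  c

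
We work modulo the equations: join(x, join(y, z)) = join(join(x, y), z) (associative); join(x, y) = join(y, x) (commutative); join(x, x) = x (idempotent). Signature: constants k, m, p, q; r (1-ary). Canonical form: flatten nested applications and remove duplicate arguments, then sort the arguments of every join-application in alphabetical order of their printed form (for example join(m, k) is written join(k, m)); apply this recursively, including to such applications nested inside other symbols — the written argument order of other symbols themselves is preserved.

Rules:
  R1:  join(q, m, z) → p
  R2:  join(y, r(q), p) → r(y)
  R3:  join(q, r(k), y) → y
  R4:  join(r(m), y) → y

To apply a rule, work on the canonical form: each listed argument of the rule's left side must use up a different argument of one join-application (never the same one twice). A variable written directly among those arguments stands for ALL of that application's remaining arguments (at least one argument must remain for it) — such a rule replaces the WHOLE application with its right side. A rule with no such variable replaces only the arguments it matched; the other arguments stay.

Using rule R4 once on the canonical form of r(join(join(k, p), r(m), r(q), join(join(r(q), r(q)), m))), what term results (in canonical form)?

Canonical form:  r(join(k, m, p, r(m), r(q)))
Match R4:  consume r(m);  y := join(k, m, p, r(q))
The variable takes the whole remainder — replace the entire application.
New term:  r(join(k, m, p, r(q)))

Answer: r(join(k, m, p, r(q)))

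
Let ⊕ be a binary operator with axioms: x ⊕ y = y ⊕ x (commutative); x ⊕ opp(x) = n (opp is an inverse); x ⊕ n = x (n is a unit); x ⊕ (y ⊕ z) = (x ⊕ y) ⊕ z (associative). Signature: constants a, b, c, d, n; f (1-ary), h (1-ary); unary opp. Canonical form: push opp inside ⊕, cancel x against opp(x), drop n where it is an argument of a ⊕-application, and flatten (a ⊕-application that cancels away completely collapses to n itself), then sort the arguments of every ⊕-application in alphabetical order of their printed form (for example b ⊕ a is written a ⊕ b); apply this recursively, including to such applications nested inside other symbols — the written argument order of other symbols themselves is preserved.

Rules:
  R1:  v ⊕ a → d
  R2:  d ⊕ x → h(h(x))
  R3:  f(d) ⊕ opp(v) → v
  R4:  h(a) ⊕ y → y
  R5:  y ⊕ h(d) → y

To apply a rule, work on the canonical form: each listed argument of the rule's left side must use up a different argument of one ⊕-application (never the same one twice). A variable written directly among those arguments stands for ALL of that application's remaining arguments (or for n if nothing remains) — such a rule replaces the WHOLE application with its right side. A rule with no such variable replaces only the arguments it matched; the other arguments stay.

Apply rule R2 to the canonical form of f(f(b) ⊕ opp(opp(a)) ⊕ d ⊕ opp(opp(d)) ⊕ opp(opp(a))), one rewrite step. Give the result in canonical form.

Answer: f(h(h(a ⊕ a ⊕ d ⊕ f(b))))

Derivation:
Canonical form:  f(a ⊕ a ⊕ d ⊕ d ⊕ f(b))
Match R2:  consume d;  x := a ⊕ a ⊕ d ⊕ f(b)
The extension variable absorbs all remaining arguments, so the whole application is rewritten.
New term:  f(h(h(a ⊕ a ⊕ d ⊕ f(b))))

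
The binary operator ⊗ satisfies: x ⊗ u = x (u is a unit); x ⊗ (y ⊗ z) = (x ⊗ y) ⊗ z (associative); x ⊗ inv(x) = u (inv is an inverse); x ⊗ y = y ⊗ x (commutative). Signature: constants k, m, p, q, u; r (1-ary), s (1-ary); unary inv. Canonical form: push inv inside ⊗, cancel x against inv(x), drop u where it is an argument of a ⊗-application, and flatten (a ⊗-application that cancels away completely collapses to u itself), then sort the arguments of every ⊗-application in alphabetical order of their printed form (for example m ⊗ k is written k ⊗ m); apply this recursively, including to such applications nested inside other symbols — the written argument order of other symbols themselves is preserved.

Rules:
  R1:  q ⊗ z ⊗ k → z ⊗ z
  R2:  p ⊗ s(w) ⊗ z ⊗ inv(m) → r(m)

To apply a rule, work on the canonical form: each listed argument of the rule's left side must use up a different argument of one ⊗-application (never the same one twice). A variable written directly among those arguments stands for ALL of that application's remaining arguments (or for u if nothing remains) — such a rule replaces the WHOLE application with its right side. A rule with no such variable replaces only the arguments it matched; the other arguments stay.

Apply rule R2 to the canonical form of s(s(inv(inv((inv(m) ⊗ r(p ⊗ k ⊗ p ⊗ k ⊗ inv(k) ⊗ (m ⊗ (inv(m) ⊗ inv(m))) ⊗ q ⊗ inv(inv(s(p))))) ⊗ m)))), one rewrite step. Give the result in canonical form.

Canonical form:  s(s(r(inv(m) ⊗ k ⊗ p ⊗ p ⊗ q ⊗ s(p))))
Apply R2:  consuming inv(m), p, s(p);  w := p, z := k ⊗ p ⊗ q
The variable takes the whole remainder — replace the entire application.
Result:  s(s(r(r(m))))

Answer: s(s(r(r(m))))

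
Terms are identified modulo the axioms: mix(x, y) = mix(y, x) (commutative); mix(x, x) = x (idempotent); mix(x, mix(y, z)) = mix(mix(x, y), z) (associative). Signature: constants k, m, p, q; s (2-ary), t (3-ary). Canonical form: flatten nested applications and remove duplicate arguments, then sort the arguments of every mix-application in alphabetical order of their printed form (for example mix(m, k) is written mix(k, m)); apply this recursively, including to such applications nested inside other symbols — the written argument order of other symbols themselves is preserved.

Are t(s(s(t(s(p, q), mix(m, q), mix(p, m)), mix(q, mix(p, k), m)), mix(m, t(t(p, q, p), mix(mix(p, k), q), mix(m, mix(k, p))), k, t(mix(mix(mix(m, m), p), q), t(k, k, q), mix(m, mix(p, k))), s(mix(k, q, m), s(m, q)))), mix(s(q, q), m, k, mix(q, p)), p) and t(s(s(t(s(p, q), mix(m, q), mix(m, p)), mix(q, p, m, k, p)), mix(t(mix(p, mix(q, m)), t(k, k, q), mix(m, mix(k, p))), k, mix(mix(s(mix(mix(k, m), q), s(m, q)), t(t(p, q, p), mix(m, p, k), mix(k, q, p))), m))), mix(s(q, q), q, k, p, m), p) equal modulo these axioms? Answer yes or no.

Answer: no — t(s(s(t(s(p, q), mix(m, q), mix(m, p)), mix(k, m, p, q)), mix(k, m, s(mix(k, m, q), s(m, q)), t(mix(m, p, q), t(k, k, q), mix(k, m, p)), t(t(p, q, p), mix(k, p, q), mix(k, m, p)))), mix(k, m, p, q, s(q, q)), p) vs t(s(s(t(s(p, q), mix(m, q), mix(m, p)), mix(k, m, p, q)), mix(k, m, s(mix(k, m, q), s(m, q)), t(mix(m, p, q), t(k, k, q), mix(k, m, p)), t(t(p, q, p), mix(k, m, p), mix(k, p, q)))), mix(k, m, p, q, s(q, q)), p)

Derivation:
Left:  t(s(s(t(s(p, q), mix(m, q), mix(p, m)), mix(q, mix(p, k), m)), mix(m, t(t(p, q, p), mix(mix(p, k), q), mix(m, mix(k, p))), k, t(mix(mix(mix(m, m), p), q), t(k, k, q), mix(m, mix(p, k))), s(mix(k, q, m), s(m, q)))), mix(s(q, q), m, k, mix(q, p)), p)
  Work inside:  mix(m, t(t(p, q, p), mix(mix(p, k), q), mix(m, mix(k, p))), k, t(mix(mix(mix(m, m), p), q), t(k, k, q), mix(m, mix(p, k))), s(mix(k, q, m), s(m, q)))
  Canonicalize subterm:  t(t(p, q, p), mix(mix(p, k), q), mix(m, mix(k, p)))  →  t(t(p, q, p), mix(k, p, q), mix(k, m, p))
  Canonicalize subterm:  t(mix(mix(mix(m, m), p), q), t(k, k, q), mix(m, mix(p, k)))  →  t(mix(m, p, q), t(k, k, q), mix(k, m, p))
  Inside:  s(mix(k, q, m), s(m, q))  →  s(mix(k, m, q), s(m, q))
  Order the arguments:  mix(k, m, s(mix(k, m, q), s(m, q)), t(mix(m, p, q), t(k, k, q), mix(k, m, p)), t(t(p, q, p), mix(k, p, q), mix(k, m, p)))
  Rebuild:  t(s(s(t(s(p, q), mix(m, q), mix(m, p)), mix(k, m, p, q)), mix(k, m, s(mix(k, m, q), s(m, q)), t(mix(m, p, q), t(k, k, q), mix(k, m, p)), t(t(p, q, p), mix(k, p, q), mix(k, m, p)))), mix(k, m, p, q, s(q, q)), p)
Right:  t(s(s(t(s(p, q), mix(m, q), mix(m, p)), mix(q, p, m, k, p)), mix(t(mix(p, mix(q, m)), t(k, k, q), mix(m, mix(k, p))), k, mix(mix(s(mix(mix(k, m), q), s(m, q)), t(t(p, q, p), mix(m, p, k), mix(k, q, p))), m))), mix(s(q, q), q, k, p, m), p)
  Descend into:  mix(t(mix(p, mix(q, m)), t(k, k, q), mix(m, mix(k, p))), k, mix(mix(s(mix(mix(k, m), q), s(m, q)), t(t(p, q, p), mix(m, p, k), mix(k, q, p))), m))
  Merge nested applications:  mix(t(mix(p, mix(q, m)), t(k, k, q), mix(m, mix(k, p))), k, s(mix(mix(k, m), q), s(m, q)), t(t(p, q, p), mix(m, p, k), mix(k, q, p)), m)
  Simplify inside:  t(mix(p, mix(q, m)), t(k, k, q), mix(m, mix(k, p)))  →  t(mix(m, p, q), t(k, k, q), mix(k, m, p))
  Inside:  s(mix(mix(k, m), q), s(m, q))  →  s(mix(k, m, q), s(m, q))
  Simplify inside:  t(t(p, q, p), mix(m, p, k), mix(k, q, p))  →  t(t(p, q, p), mix(k, m, p), mix(k, p, q))
  Order the arguments:  mix(k, m, s(mix(k, m, q), s(m, q)), t(mix(m, p, q), t(k, k, q), mix(k, m, p)), t(t(p, q, p), mix(k, m, p), mix(k, p, q)))
  Put back:  t(s(s(t(s(p, q), mix(m, q), mix(m, p)), mix(k, m, p, q)), mix(k, m, s(mix(k, m, q), s(m, q)), t(mix(m, p, q), t(k, k, q), mix(k, m, p)), t(t(p, q, p), mix(k, m, p), mix(k, p, q)))), mix(k, m, p, q, s(q, q)), p)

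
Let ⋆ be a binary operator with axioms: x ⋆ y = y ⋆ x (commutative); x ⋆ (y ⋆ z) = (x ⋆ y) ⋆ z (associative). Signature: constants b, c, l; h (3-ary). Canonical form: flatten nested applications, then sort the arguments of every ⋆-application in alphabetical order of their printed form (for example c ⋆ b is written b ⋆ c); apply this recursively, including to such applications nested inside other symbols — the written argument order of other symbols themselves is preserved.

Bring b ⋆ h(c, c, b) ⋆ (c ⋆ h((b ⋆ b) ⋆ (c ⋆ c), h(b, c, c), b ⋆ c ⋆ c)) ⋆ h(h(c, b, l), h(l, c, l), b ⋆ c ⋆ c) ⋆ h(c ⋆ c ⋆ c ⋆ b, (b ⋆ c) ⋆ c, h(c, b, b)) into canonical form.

Flatten:  b ⋆ h(c, c, b) ⋆ c ⋆ h((b ⋆ b) ⋆ (c ⋆ c), h(b, c, c), b ⋆ c ⋆ c) ⋆ h(h(c, b, l), h(l, c, l), b ⋆ c ⋆ c) ⋆ h(c ⋆ c ⋆ c ⋆ b, (b ⋆ c) ⋆ c, h(c, b, b))
Canonicalize subterm:  h((b ⋆ b) ⋆ (c ⋆ c), h(b, c, c), b ⋆ c ⋆ c)  →  h(b ⋆ b ⋆ c ⋆ c, h(b, c, c), b ⋆ c ⋆ c)
Canonicalize subterm:  h(c ⋆ c ⋆ c ⋆ b, (b ⋆ c) ⋆ c, h(c, b, b))  →  h(b ⋆ c ⋆ c ⋆ c, b ⋆ c ⋆ c, h(c, b, b))
Sort arguments:  b ⋆ c ⋆ h(b ⋆ b ⋆ c ⋆ c, h(b, c, c), b ⋆ c ⋆ c) ⋆ h(b ⋆ c ⋆ c ⋆ c, b ⋆ c ⋆ c, h(c, b, b)) ⋆ h(c, c, b) ⋆ h(h(c, b, l), h(l, c, l), b ⋆ c ⋆ c)

Answer: b ⋆ c ⋆ h(b ⋆ b ⋆ c ⋆ c, h(b, c, c), b ⋆ c ⋆ c) ⋆ h(b ⋆ c ⋆ c ⋆ c, b ⋆ c ⋆ c, h(c, b, b)) ⋆ h(c, c, b) ⋆ h(h(c, b, l), h(l, c, l), b ⋆ c ⋆ c)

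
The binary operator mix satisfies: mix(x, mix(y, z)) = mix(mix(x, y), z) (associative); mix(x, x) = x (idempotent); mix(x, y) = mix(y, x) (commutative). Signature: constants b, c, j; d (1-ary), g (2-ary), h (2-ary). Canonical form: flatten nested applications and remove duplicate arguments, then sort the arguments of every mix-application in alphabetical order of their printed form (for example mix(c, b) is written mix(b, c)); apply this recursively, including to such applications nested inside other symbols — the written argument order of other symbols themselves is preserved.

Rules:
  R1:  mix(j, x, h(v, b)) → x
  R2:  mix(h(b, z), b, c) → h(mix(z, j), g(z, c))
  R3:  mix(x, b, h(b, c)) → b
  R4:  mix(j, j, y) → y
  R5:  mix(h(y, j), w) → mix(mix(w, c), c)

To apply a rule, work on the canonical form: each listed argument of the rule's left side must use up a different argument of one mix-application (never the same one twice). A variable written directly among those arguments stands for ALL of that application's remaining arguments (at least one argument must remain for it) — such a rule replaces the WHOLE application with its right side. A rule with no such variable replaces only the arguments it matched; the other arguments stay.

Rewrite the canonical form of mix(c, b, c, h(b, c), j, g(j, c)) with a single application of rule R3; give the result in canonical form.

Answer: b

Derivation:
Canonical form:  mix(b, c, g(j, c), h(b, c), j)
R3 matches:  uses b, h(b, c);  x := mix(c, g(j, c), j)
The variable takes the whole remainder — replace the entire application.
New term:  b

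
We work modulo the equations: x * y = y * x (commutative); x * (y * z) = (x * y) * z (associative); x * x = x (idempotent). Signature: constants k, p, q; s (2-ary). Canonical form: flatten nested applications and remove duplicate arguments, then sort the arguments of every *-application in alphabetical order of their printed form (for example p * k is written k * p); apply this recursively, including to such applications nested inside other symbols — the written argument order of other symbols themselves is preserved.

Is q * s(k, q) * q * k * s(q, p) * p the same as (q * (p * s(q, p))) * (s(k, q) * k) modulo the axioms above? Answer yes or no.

Answer: yes — both canonical forms are k * p * q * s(k, q) * s(q, p)

Derivation:
Left:  q * s(k, q) * q * k * s(q, p) * p
  Deduplicate:  drop duplicate q
  Sort:  k * p * q * s(k, q) * s(q, p)
Right:  (q * (p * s(q, p))) * (s(k, q) * k)
  Un-nest:  q * p * s(q, p) * s(k, q) * k
  Sort:  k * p * q * s(k, q) * s(q, p)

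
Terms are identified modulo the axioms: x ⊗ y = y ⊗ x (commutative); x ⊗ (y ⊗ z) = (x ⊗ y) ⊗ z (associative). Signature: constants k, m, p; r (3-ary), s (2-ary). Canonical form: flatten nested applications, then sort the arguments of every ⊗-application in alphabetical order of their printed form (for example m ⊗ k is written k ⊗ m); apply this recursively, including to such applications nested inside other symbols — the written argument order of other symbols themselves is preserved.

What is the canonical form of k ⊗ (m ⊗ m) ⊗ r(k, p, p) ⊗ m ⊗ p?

Answer: k ⊗ m ⊗ m ⊗ m ⊗ p ⊗ r(k, p, p)

Derivation:
Flatten:  k ⊗ m ⊗ m ⊗ r(k, p, p) ⊗ m ⊗ p
Sort:  k ⊗ m ⊗ m ⊗ m ⊗ p ⊗ r(k, p, p)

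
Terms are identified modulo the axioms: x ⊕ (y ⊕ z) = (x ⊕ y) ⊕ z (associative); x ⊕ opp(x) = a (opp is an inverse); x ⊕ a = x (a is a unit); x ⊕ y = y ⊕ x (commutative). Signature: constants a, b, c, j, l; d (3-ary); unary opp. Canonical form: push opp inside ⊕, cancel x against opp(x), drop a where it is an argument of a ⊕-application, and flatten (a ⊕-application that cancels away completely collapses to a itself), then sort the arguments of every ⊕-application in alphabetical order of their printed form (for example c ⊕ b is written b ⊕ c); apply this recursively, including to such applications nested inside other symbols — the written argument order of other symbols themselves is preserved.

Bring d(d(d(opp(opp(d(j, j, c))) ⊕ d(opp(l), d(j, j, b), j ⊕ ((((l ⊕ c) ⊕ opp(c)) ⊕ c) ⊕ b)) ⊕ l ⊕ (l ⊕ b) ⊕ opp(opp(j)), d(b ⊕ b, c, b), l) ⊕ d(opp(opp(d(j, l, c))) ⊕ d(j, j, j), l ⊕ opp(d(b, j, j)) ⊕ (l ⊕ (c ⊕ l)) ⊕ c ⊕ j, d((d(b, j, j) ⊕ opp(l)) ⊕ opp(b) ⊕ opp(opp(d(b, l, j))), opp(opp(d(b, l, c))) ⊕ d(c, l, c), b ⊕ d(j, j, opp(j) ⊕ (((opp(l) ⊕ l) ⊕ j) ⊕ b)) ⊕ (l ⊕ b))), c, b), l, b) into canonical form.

Answer: d(d(d(b ⊕ d(j, j, c) ⊕ d(opp(l), d(j, j, b), b ⊕ c ⊕ j ⊕ l) ⊕ j ⊕ l ⊕ l, d(b ⊕ b, c, b), l) ⊕ d(d(j, j, j) ⊕ d(j, l, c), c ⊕ c ⊕ j ⊕ l ⊕ l ⊕ l ⊕ opp(d(b, j, j)), d(d(b, j, j) ⊕ d(b, l, j) ⊕ opp(b) ⊕ opp(l), d(b, l, c) ⊕ d(c, l, c), b ⊕ b ⊕ d(j, j, b) ⊕ l)), c, b), l, b)

Derivation:
Focus inside:  d(opp(opp(d(j, j, c))) ⊕ d(opp(l), d(j, j, b), j ⊕ ((((l ⊕ c) ⊕ opp(c)) ⊕ c) ⊕ b)) ⊕ l ⊕ (l ⊕ b) ⊕ opp(opp(j)), d(b ⊕ b, c, b), l) ⊕ d(opp(opp(d(j, l, c))) ⊕ d(j, j, j), l ⊕ opp(d(b, j, j)) ⊕ (l ⊕ (c ⊕ l)) ⊕ c ⊕ j, d((d(b, j, j) ⊕ opp(l)) ⊕ opp(b) ⊕ opp(opp(d(b, l, j))), opp(opp(d(b, l, c))) ⊕ d(c, l, c), b ⊕ d(j, j, opp(j) ⊕ (((opp(l) ⊕ l) ⊕ j) ⊕ b)) ⊕ (l ⊕ b)))
Push opp inside:  distribute opp over ⊕ and collapse double opp
Collect:  d(b ⊕ d(j, j, c) ⊕ d(opp(l), d(j, j, b), b ⊕ c ⊕ j ⊕ l) ⊕ j ⊕ l ⊕ l, d(b ⊕ b, c, b), l) ⊕ d(d(j, j, j) ⊕ d(j, l, c), c ⊕ c ⊕ j ⊕ l ⊕ l ⊕ l ⊕ opp(d(b, j, j)), d(d(b, j, j) ⊕ d(b, l, j) ⊕ opp(b) ⊕ opp(l), d(b, l, c) ⊕ d(c, l, c), b ⊕ b ⊕ d(j, j, b) ⊕ l))
Reassemble:  d(d(d(b ⊕ d(j, j, c) ⊕ d(opp(l), d(j, j, b), b ⊕ c ⊕ j ⊕ l) ⊕ j ⊕ l ⊕ l, d(b ⊕ b, c, b), l) ⊕ d(d(j, j, j) ⊕ d(j, l, c), c ⊕ c ⊕ j ⊕ l ⊕ l ⊕ l ⊕ opp(d(b, j, j)), d(d(b, j, j) ⊕ d(b, l, j) ⊕ opp(b) ⊕ opp(l), d(b, l, c) ⊕ d(c, l, c), b ⊕ b ⊕ d(j, j, b) ⊕ l)), c, b), l, b)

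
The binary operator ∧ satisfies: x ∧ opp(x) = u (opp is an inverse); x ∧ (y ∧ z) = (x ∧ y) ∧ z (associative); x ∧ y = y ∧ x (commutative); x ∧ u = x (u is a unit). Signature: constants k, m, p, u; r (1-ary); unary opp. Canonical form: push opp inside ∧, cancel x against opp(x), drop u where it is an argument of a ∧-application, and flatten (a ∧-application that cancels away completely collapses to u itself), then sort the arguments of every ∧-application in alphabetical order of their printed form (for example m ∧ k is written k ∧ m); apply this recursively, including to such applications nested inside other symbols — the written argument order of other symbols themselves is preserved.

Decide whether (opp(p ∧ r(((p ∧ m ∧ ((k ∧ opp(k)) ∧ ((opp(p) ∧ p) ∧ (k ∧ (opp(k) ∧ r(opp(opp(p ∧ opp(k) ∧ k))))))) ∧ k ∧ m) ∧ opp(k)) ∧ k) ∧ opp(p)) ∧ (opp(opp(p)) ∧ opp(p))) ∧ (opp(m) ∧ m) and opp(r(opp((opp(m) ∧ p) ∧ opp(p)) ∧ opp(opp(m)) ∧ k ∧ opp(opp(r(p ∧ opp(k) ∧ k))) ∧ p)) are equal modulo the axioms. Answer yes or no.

Answer: yes — both canonical forms are opp(r(k ∧ m ∧ m ∧ p ∧ r(p)))

Derivation:
Left:  (opp(p ∧ r(((p ∧ m ∧ ((k ∧ opp(k)) ∧ ((opp(p) ∧ p) ∧ (k ∧ (opp(k) ∧ r(opp(opp(p ∧ opp(k) ∧ k))))))) ∧ k ∧ m) ∧ opp(k)) ∧ k) ∧ opp(p)) ∧ (opp(opp(p)) ∧ opp(p))) ∧ (opp(m) ∧ m)
  Push opp inside:  distribute opp over ∧ and collapse double opp
  Cancel:  p cancels; m cancels
  Collect terms:  opp(r(k ∧ m ∧ m ∧ p ∧ r(p)))
Right:  opp(r(opp((opp(m) ∧ p) ∧ opp(p)) ∧ opp(opp(m)) ∧ k ∧ opp(opp(r(p ∧ opp(k) ∧ k))) ∧ p))
  Push opp inside:  distribute opp over ∧ and collapse double opp
  Collect terms:  opp(r(k ∧ m ∧ m ∧ p ∧ r(p)))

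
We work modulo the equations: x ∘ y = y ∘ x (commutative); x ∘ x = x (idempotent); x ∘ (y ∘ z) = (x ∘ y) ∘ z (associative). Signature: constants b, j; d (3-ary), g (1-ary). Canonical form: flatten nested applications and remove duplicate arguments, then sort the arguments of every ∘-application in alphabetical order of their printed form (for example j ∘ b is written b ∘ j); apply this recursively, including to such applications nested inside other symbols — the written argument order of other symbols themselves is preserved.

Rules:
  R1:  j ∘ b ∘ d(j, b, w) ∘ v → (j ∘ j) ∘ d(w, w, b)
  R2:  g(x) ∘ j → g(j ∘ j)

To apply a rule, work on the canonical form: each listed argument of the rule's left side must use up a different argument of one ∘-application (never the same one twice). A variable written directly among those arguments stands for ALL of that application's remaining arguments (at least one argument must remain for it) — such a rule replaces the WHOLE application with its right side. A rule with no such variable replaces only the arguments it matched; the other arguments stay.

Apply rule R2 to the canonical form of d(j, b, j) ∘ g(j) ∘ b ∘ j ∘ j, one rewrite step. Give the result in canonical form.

Answer: b ∘ d(j, b, j) ∘ g(j)

Derivation:
Canonical form:  b ∘ d(j, b, j) ∘ g(j) ∘ j
R2 matches:  uses g(j), j;  x := j
Result:  b ∘ d(j, b, j) ∘ g(j)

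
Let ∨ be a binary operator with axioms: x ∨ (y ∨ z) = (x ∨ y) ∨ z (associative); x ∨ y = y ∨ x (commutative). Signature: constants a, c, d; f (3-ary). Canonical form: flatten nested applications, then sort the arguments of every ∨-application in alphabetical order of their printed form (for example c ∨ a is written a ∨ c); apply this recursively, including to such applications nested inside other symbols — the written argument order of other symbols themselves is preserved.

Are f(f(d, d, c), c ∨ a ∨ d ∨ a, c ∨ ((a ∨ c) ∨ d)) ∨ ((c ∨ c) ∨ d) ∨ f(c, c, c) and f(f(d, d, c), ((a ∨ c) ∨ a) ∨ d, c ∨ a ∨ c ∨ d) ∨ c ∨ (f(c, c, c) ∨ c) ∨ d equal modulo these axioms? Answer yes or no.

Answer: yes — both canonical forms are c ∨ c ∨ d ∨ f(c, c, c) ∨ f(f(d, d, c), a ∨ a ∨ c ∨ d, a ∨ c ∨ c ∨ d)

Derivation:
Left:  f(f(d, d, c), c ∨ a ∨ d ∨ a, c ∨ ((a ∨ c) ∨ d)) ∨ ((c ∨ c) ∨ d) ∨ f(c, c, c)
  Merge nested applications:  f(f(d, d, c), c ∨ a ∨ d ∨ a, c ∨ ((a ∨ c) ∨ d)) ∨ c ∨ c ∨ d ∨ f(c, c, c)
  Inside:  f(f(d, d, c), c ∨ a ∨ d ∨ a, c ∨ ((a ∨ c) ∨ d))  →  f(f(d, d, c), a ∨ a ∨ c ∨ d, a ∨ c ∨ c ∨ d)
  Sort:  c ∨ c ∨ d ∨ f(c, c, c) ∨ f(f(d, d, c), a ∨ a ∨ c ∨ d, a ∨ c ∨ c ∨ d)
Right:  f(f(d, d, c), ((a ∨ c) ∨ a) ∨ d, c ∨ a ∨ c ∨ d) ∨ c ∨ (f(c, c, c) ∨ c) ∨ d
  Flatten:  f(f(d, d, c), ((a ∨ c) ∨ a) ∨ d, c ∨ a ∨ c ∨ d) ∨ c ∨ f(c, c, c) ∨ c ∨ d
  Inside:  f(f(d, d, c), ((a ∨ c) ∨ a) ∨ d, c ∨ a ∨ c ∨ d)  →  f(f(d, d, c), a ∨ a ∨ c ∨ d, a ∨ c ∨ c ∨ d)
  Sort arguments:  c ∨ c ∨ d ∨ f(c, c, c) ∨ f(f(d, d, c), a ∨ a ∨ c ∨ d, a ∨ c ∨ c ∨ d)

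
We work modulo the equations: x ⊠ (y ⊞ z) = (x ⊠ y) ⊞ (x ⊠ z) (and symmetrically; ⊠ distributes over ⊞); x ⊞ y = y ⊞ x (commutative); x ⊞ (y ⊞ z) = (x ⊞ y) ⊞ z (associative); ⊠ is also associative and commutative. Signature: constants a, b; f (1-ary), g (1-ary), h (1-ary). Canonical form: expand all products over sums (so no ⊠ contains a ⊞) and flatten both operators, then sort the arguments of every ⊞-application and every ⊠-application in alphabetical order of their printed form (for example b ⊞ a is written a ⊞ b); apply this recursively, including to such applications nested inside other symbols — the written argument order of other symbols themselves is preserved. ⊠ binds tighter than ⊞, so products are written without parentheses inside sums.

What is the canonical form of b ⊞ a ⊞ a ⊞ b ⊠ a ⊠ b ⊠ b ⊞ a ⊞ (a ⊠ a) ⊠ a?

Merge nested applications:  b ⊞ a ⊞ a ⊞ a ⊠ b ⊠ b ⊠ b ⊞ a ⊞ a ⊠ a ⊠ a
Order the arguments:  a ⊞ a ⊞ a ⊞ a ⊠ a ⊠ a ⊞ a ⊠ b ⊠ b ⊠ b ⊞ b

Answer: a ⊞ a ⊞ a ⊞ a ⊠ a ⊠ a ⊞ a ⊠ b ⊠ b ⊠ b ⊞ b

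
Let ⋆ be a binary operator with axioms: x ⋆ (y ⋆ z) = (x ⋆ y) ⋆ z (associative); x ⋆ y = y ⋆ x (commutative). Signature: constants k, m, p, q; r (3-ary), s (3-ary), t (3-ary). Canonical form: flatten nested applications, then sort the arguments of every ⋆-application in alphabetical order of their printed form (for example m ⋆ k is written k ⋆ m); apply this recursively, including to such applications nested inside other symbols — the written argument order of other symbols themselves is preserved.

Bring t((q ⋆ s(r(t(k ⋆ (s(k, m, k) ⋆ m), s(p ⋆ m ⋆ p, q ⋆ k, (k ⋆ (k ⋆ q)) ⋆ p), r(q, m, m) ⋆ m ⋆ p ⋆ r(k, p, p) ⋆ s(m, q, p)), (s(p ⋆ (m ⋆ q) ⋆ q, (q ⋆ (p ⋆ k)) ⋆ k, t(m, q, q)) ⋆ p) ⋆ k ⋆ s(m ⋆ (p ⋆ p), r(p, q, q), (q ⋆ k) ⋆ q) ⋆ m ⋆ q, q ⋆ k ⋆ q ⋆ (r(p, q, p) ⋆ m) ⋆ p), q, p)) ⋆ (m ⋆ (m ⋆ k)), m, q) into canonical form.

Answer: t(k ⋆ m ⋆ m ⋆ q ⋆ s(r(t(k ⋆ m ⋆ s(k, m, k), s(m ⋆ p ⋆ p, k ⋆ q, k ⋆ k ⋆ p ⋆ q), m ⋆ p ⋆ r(k, p, p) ⋆ r(q, m, m) ⋆ s(m, q, p)), k ⋆ m ⋆ p ⋆ q ⋆ s(m ⋆ p ⋆ p, r(p, q, q), k ⋆ q ⋆ q) ⋆ s(m ⋆ p ⋆ q ⋆ q, k ⋆ k ⋆ p ⋆ q, t(m, q, q)), k ⋆ m ⋆ p ⋆ q ⋆ q ⋆ r(p, q, p)), q, p), m, q)

Derivation:
Work inside:  (q ⋆ s(r(t(k ⋆ (s(k, m, k) ⋆ m), s(p ⋆ m ⋆ p, q ⋆ k, (k ⋆ (k ⋆ q)) ⋆ p), r(q, m, m) ⋆ m ⋆ p ⋆ r(k, p, p) ⋆ s(m, q, p)), (s(p ⋆ (m ⋆ q) ⋆ q, (q ⋆ (p ⋆ k)) ⋆ k, t(m, q, q)) ⋆ p) ⋆ k ⋆ s(m ⋆ (p ⋆ p), r(p, q, q), (q ⋆ k) ⋆ q) ⋆ m ⋆ q, q ⋆ k ⋆ q ⋆ (r(p, q, p) ⋆ m) ⋆ p), q, p)) ⋆ (m ⋆ (m ⋆ k))
Un-nest:  q ⋆ s(r(t(k ⋆ (s(k, m, k) ⋆ m), s(p ⋆ m ⋆ p, q ⋆ k, (k ⋆ (k ⋆ q)) ⋆ p), r(q, m, m) ⋆ m ⋆ p ⋆ r(k, p, p) ⋆ s(m, q, p)), (s(p ⋆ (m ⋆ q) ⋆ q, (q ⋆ (p ⋆ k)) ⋆ k, t(m, q, q)) ⋆ p) ⋆ k ⋆ s(m ⋆ (p ⋆ p), r(p, q, q), (q ⋆ k) ⋆ q) ⋆ m ⋆ q, q ⋆ k ⋆ q ⋆ (r(p, q, p) ⋆ m) ⋆ p), q, p) ⋆ m ⋆ m ⋆ k
Simplify inside:  s(r(t(k ⋆ (s(k, m, k) ⋆ m), s(p ⋆ m ⋆ p, q ⋆ k, (k ⋆ (k ⋆ q)) ⋆ p), r(q, m, m) ⋆ m ⋆ p ⋆ r(k, p, p) ⋆ s(m, q, p)), (s(p ⋆ (m ⋆ q) ⋆ q, (q ⋆ (p ⋆ k)) ⋆ k, t(m, q, q)) ⋆ p) ⋆ k ⋆ s(m ⋆ (p ⋆ p), r(p, q, q), (q ⋆ k) ⋆ q) ⋆ m ⋆ q, q ⋆ k ⋆ q ⋆ (r(p, q, p) ⋆ m) ⋆ p), q, p)  →  s(r(t(k ⋆ m ⋆ s(k, m, k), s(m ⋆ p ⋆ p, k ⋆ q, k ⋆ k ⋆ p ⋆ q), m ⋆ p ⋆ r(k, p, p) ⋆ r(q, m, m) ⋆ s(m, q, p)), k ⋆ m ⋆ p ⋆ q ⋆ s(m ⋆ p ⋆ p, r(p, q, q), k ⋆ q ⋆ q) ⋆ s(m ⋆ p ⋆ q ⋆ q, k ⋆ k ⋆ p ⋆ q, t(m, q, q)), k ⋆ m ⋆ p ⋆ q ⋆ q ⋆ r(p, q, p)), q, p)
Order the arguments:  k ⋆ m ⋆ m ⋆ q ⋆ s(r(t(k ⋆ m ⋆ s(k, m, k), s(m ⋆ p ⋆ p, k ⋆ q, k ⋆ k ⋆ p ⋆ q), m ⋆ p ⋆ r(k, p, p) ⋆ r(q, m, m) ⋆ s(m, q, p)), k ⋆ m ⋆ p ⋆ q ⋆ s(m ⋆ p ⋆ p, r(p, q, q), k ⋆ q ⋆ q) ⋆ s(m ⋆ p ⋆ q ⋆ q, k ⋆ k ⋆ p ⋆ q, t(m, q, q)), k ⋆ m ⋆ p ⋆ q ⋆ q ⋆ r(p, q, p)), q, p)
Put back:  t(k ⋆ m ⋆ m ⋆ q ⋆ s(r(t(k ⋆ m ⋆ s(k, m, k), s(m ⋆ p ⋆ p, k ⋆ q, k ⋆ k ⋆ p ⋆ q), m ⋆ p ⋆ r(k, p, p) ⋆ r(q, m, m) ⋆ s(m, q, p)), k ⋆ m ⋆ p ⋆ q ⋆ s(m ⋆ p ⋆ p, r(p, q, q), k ⋆ q ⋆ q) ⋆ s(m ⋆ p ⋆ q ⋆ q, k ⋆ k ⋆ p ⋆ q, t(m, q, q)), k ⋆ m ⋆ p ⋆ q ⋆ q ⋆ r(p, q, p)), q, p), m, q)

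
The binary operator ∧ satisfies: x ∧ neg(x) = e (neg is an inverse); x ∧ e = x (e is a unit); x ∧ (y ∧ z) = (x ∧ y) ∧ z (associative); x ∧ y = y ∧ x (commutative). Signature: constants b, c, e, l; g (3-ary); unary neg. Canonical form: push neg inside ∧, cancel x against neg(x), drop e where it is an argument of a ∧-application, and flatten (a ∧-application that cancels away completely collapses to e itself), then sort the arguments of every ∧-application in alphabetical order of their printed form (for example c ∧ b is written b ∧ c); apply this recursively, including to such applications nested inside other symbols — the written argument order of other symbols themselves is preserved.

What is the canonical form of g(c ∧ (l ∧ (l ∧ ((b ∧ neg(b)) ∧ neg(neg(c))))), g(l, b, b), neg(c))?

Answer: g(c ∧ c ∧ l ∧ l, g(l, b, b), neg(c))

Derivation:
Work inside:  c ∧ (l ∧ (l ∧ ((b ∧ neg(b)) ∧ neg(neg(c)))))
Push neg inside:  distribute neg over ∧ and collapse double neg
Cancel inverse pairs:  b cancels
Collect terms:  c ∧ c ∧ l ∧ l
Put back:  g(c ∧ c ∧ l ∧ l, g(l, b, b), neg(c))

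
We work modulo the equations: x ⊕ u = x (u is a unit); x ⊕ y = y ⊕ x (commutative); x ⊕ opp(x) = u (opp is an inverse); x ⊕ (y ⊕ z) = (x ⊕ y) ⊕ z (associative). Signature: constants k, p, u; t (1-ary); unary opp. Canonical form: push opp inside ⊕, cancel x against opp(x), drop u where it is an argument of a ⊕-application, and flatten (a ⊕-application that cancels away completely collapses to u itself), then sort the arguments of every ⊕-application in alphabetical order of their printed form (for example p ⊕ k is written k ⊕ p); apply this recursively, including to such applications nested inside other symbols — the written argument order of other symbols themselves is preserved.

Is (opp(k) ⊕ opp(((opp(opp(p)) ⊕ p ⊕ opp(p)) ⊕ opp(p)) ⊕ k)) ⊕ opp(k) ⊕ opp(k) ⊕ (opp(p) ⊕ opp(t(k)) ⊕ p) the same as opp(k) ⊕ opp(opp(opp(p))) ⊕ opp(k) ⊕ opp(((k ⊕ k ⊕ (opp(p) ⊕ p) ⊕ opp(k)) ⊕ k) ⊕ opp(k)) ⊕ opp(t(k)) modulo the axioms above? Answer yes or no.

Left:  (opp(k) ⊕ opp(((opp(opp(p)) ⊕ p ⊕ opp(p)) ⊕ opp(p)) ⊕ k)) ⊕ opp(k) ⊕ opp(k) ⊕ (opp(p) ⊕ opp(t(k)) ⊕ p)
  Push opp inside:  distribute opp over ⊕ and collapse double opp
  Cancel inverse pairs:  p cancels
  Combine occurrences:  opp(k) ⊕ opp(k) ⊕ opp(k) ⊕ opp(k) ⊕ opp(t(k))
Right:  opp(k) ⊕ opp(opp(opp(p))) ⊕ opp(k) ⊕ opp(((k ⊕ k ⊕ (opp(p) ⊕ p) ⊕ opp(k)) ⊕ k) ⊕ opp(k)) ⊕ opp(t(k))
  Push opp inside:  distribute opp over ⊕ and collapse double opp
  Collect terms:  opp(k) ⊕ opp(k) ⊕ opp(k) ⊕ opp(p) ⊕ opp(t(k))

Answer: no — opp(k) ⊕ opp(k) ⊕ opp(k) ⊕ opp(k) ⊕ opp(t(k)) vs opp(k) ⊕ opp(k) ⊕ opp(k) ⊕ opp(p) ⊕ opp(t(k))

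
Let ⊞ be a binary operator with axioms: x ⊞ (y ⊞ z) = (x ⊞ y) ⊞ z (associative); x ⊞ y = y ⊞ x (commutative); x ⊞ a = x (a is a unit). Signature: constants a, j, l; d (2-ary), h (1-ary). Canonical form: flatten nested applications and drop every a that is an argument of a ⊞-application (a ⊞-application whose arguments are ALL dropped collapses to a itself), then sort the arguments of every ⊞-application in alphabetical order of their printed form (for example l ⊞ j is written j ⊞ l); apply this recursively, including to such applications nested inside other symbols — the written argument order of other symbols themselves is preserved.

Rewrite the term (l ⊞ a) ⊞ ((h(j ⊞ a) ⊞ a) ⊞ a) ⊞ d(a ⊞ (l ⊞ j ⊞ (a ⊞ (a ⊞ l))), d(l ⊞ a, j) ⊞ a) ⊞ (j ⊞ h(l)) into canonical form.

Flatten:  l ⊞ a ⊞ h(j ⊞ a) ⊞ a ⊞ a ⊞ d(a ⊞ (l ⊞ j ⊞ (a ⊞ (a ⊞ l))), d(l ⊞ a, j) ⊞ a) ⊞ j ⊞ h(l)
Simplify inside:  h(j ⊞ a)  →  h(j)
Canonicalize subterm:  d(a ⊞ (l ⊞ j ⊞ (a ⊞ (a ⊞ l))), d(l ⊞ a, j) ⊞ a)  →  d(j ⊞ l ⊞ l, d(l, j))
Unit:  drop a (×3)
Sort:  d(j ⊞ l ⊞ l, d(l, j)) ⊞ h(j) ⊞ h(l) ⊞ j ⊞ l

Answer: d(j ⊞ l ⊞ l, d(l, j)) ⊞ h(j) ⊞ h(l) ⊞ j ⊞ l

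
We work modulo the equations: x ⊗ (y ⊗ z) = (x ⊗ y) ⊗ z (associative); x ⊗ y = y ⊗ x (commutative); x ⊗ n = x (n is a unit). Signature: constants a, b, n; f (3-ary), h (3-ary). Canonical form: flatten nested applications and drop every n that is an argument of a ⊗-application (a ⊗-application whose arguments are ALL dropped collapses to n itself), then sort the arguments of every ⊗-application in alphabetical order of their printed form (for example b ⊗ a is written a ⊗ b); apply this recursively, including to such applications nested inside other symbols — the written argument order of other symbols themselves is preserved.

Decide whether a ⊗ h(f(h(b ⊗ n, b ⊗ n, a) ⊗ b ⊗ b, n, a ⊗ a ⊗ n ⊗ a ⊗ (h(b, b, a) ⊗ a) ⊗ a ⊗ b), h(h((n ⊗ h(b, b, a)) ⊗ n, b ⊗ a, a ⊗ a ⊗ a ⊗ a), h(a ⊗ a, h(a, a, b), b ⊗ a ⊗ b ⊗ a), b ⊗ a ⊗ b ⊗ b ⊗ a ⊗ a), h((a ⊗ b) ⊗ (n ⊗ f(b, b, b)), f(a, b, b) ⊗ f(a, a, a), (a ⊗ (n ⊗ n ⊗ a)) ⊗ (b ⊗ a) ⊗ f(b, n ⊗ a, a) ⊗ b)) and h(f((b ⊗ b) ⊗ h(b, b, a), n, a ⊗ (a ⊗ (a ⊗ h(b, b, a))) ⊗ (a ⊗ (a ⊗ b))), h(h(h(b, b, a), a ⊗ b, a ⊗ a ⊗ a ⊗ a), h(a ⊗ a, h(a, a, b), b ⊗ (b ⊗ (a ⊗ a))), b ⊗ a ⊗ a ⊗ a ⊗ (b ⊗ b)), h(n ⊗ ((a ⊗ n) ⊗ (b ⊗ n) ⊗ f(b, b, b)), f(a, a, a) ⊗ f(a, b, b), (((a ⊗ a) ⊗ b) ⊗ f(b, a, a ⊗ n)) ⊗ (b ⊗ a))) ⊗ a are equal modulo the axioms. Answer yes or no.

Answer: yes — both canonical forms are a ⊗ h(f(b ⊗ b ⊗ h(b, b, a), n, a ⊗ a ⊗ a ⊗ a ⊗ a ⊗ b ⊗ h(b, b, a)), h(h(h(b, b, a), a ⊗ b, a ⊗ a ⊗ a ⊗ a), h(a ⊗ a, h(a, a, b), a ⊗ a ⊗ b ⊗ b), a ⊗ a ⊗ a ⊗ b ⊗ b ⊗ b), h(a ⊗ b ⊗ f(b, b, b), f(a, a, a) ⊗ f(a, b, b), a ⊗ a ⊗ a ⊗ b ⊗ b ⊗ f(b, a, a)))

Derivation:
Left:  a ⊗ h(f(h(b ⊗ n, b ⊗ n, a) ⊗ b ⊗ b, n, a ⊗ a ⊗ n ⊗ a ⊗ (h(b, b, a) ⊗ a) ⊗ a ⊗ b), h(h((n ⊗ h(b, b, a)) ⊗ n, b ⊗ a, a ⊗ a ⊗ a ⊗ a), h(a ⊗ a, h(a, a, b), b ⊗ a ⊗ b ⊗ a), b ⊗ a ⊗ b ⊗ b ⊗ a ⊗ a), h((a ⊗ b) ⊗ (n ⊗ f(b, b, b)), f(a, b, b) ⊗ f(a, a, a), (a ⊗ (n ⊗ n ⊗ a)) ⊗ (b ⊗ a) ⊗ f(b, n ⊗ a, a) ⊗ b))
  Simplify inside:  h(f(h(b ⊗ n, b ⊗ n, a) ⊗ b ⊗ b, n, a ⊗ a ⊗ n ⊗ a ⊗ (h(b, b, a) ⊗ a) ⊗ a ⊗ b), h(h((n ⊗ h(b, b, a)) ⊗ n, b ⊗ a, a ⊗ a ⊗ a ⊗ a), h(a ⊗ a, h(a, a, b), b ⊗ a ⊗ b ⊗ a), b ⊗ a ⊗ b ⊗ b ⊗ a ⊗ a), h((a ⊗ b) ⊗ (n ⊗ f(b, b, b)), f(a, b, b) ⊗ f(a, a, a), (a ⊗ (n ⊗ n ⊗ a)) ⊗ (b ⊗ a) ⊗ f(b, n ⊗ a, a) ⊗ b))  →  h(f(b ⊗ b ⊗ h(b, b, a), n, a ⊗ a ⊗ a ⊗ a ⊗ a ⊗ b ⊗ h(b, b, a)), h(h(h(b, b, a), a ⊗ b, a ⊗ a ⊗ a ⊗ a), h(a ⊗ a, h(a, a, b), a ⊗ a ⊗ b ⊗ b), a ⊗ a ⊗ a ⊗ b ⊗ b ⊗ b), h(a ⊗ b ⊗ f(b, b, b), f(a, a, a) ⊗ f(a, b, b), a ⊗ a ⊗ a ⊗ b ⊗ b ⊗ f(b, a, a)))
  Sort:  a ⊗ h(f(b ⊗ b ⊗ h(b, b, a), n, a ⊗ a ⊗ a ⊗ a ⊗ a ⊗ b ⊗ h(b, b, a)), h(h(h(b, b, a), a ⊗ b, a ⊗ a ⊗ a ⊗ a), h(a ⊗ a, h(a, a, b), a ⊗ a ⊗ b ⊗ b), a ⊗ a ⊗ a ⊗ b ⊗ b ⊗ b), h(a ⊗ b ⊗ f(b, b, b), f(a, a, a) ⊗ f(a, b, b), a ⊗ a ⊗ a ⊗ b ⊗ b ⊗ f(b, a, a)))
Right:  h(f((b ⊗ b) ⊗ h(b, b, a), n, a ⊗ (a ⊗ (a ⊗ h(b, b, a))) ⊗ (a ⊗ (a ⊗ b))), h(h(h(b, b, a), a ⊗ b, a ⊗ a ⊗ a ⊗ a), h(a ⊗ a, h(a, a, b), b ⊗ (b ⊗ (a ⊗ a))), b ⊗ a ⊗ a ⊗ a ⊗ (b ⊗ b)), h(n ⊗ ((a ⊗ n) ⊗ (b ⊗ n) ⊗ f(b, b, b)), f(a, a, a) ⊗ f(a, b, b), (((a ⊗ a) ⊗ b) ⊗ f(b, a, a ⊗ n)) ⊗ (b ⊗ a))) ⊗ a
  Canonicalize subterm:  h(f((b ⊗ b) ⊗ h(b, b, a), n, a ⊗ (a ⊗ (a ⊗ h(b, b, a))) ⊗ (a ⊗ (a ⊗ b))), h(h(h(b, b, a), a ⊗ b, a ⊗ a ⊗ a ⊗ a), h(a ⊗ a, h(a, a, b), b ⊗ (b ⊗ (a ⊗ a))), b ⊗ a ⊗ a ⊗ a ⊗ (b ⊗ b)), h(n ⊗ ((a ⊗ n) ⊗ (b ⊗ n) ⊗ f(b, b, b)), f(a, a, a) ⊗ f(a, b, b), (((a ⊗ a) ⊗ b) ⊗ f(b, a, a ⊗ n)) ⊗ (b ⊗ a)))  →  h(f(b ⊗ b ⊗ h(b, b, a), n, a ⊗ a ⊗ a ⊗ a ⊗ a ⊗ b ⊗ h(b, b, a)), h(h(h(b, b, a), a ⊗ b, a ⊗ a ⊗ a ⊗ a), h(a ⊗ a, h(a, a, b), a ⊗ a ⊗ b ⊗ b), a ⊗ a ⊗ a ⊗ b ⊗ b ⊗ b), h(a ⊗ b ⊗ f(b, b, b), f(a, a, a) ⊗ f(a, b, b), a ⊗ a ⊗ a ⊗ b ⊗ b ⊗ f(b, a, a)))
  Order the arguments:  a ⊗ h(f(b ⊗ b ⊗ h(b, b, a), n, a ⊗ a ⊗ a ⊗ a ⊗ a ⊗ b ⊗ h(b, b, a)), h(h(h(b, b, a), a ⊗ b, a ⊗ a ⊗ a ⊗ a), h(a ⊗ a, h(a, a, b), a ⊗ a ⊗ b ⊗ b), a ⊗ a ⊗ a ⊗ b ⊗ b ⊗ b), h(a ⊗ b ⊗ f(b, b, b), f(a, a, a) ⊗ f(a, b, b), a ⊗ a ⊗ a ⊗ b ⊗ b ⊗ f(b, a, a)))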